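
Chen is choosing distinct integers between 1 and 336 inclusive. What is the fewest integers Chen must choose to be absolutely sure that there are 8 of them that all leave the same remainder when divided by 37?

The 37 residue classes mod 37 are the pigeonholes.
With 259 integers one could put 7 in each residue class and have no class reach 8.
The 260th integer pushes some class to 8, so 37·7 + 1 = 260.

260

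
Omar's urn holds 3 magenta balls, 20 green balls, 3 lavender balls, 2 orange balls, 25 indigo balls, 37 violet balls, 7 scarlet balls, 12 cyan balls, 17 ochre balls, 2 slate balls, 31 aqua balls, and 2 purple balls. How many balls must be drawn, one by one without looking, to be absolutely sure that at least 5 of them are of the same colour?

The 12 colours are the holes; the balls drawn are the pigeons.
To avoid 5 of any one colour, the worst case takes at most 4 of each colour, or every ball of a colour that has fewer than 4.
That gives 3 + 4 + 3 + 2 + 4 + 4 + 4 + 4 + 4 + 2 + 4 + 2 = 40 balls with no colour reaching 5.
The next ball forces some colour to 5, so 40 + 1 = 41.

41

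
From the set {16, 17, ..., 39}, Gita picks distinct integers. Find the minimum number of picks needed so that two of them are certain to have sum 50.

Group the elements by complementary pair {x, 50−x}: {16,34}, {17,33}, {18,32}, …, giving 9 two-element pairs, the single value 25 (it cannot pair with itself since the integers are distinct), and 5 integers whose partner 50−x falls outside [16,39].
Treating each of those 15 groups as a pigeonhole, one can pick one integer per group — 15 integers — with no two summing to 50.
The 16th integer lands in an occupied pair, forcing a sum of 50.

16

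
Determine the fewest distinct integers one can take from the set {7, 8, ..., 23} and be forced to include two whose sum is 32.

11

Two chosen integers sum to 32 exactly when both halves of some pair {x, 32−x} with 9 ≤ x ≤ 32−x ≤ 23 are chosen — 7 such pairs.
The remaining 3 elements (those with no distinct partner in range) can never complete a 32-sum, so the worst case takes all of them and one from each pair: 3 + 7 = 10.
The 11th integer has to be the second member of some pair, so 10 + 1 = 11.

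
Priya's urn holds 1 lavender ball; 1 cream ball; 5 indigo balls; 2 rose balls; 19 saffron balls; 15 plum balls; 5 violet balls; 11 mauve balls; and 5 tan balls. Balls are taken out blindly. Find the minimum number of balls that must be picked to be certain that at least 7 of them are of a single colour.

38

Pigeonhole: put each drawn ball into a box by colour. The largest draw with every box below 7 takes min(count, 6) from each colour; colours with fewer than 6 contribute all they have.
Σ min(cᵢ, 6) = 1 + 1 + 5 + 2 + 6 + 6 + 5 + 6 + 5 = 37.
Draw number 37 + 1 = 38 must push one box to 7.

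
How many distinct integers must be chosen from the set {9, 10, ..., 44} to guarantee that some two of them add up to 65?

Two chosen integers sum to 65 exactly when both halves of some pair {x, 65−x} with 21 ≤ x ≤ 65−x ≤ 44 are chosen — 12 such pairs.
The remaining 12 elements (those with no distinct partner in range) can never complete a 65-sum, so the worst case takes all of them and one from each pair: 12 + 12 = 24.
Pigeonhole: the 25th integer has to be the second member of some pair, so 24 + 1 = 25.

25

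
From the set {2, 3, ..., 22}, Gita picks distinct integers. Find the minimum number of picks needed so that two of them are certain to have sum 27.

13

Group the elements by complementary pair {x, 27−x}: {5,22}, {6,21}, {7,20}, …, giving 9 two-element pairs and 3 integers whose partner 27−x falls outside [2,22].
Treating each of those 12 groups as a pigeonhole, one can pick one integer per group — 12 integers — with no two summing to 27.
The 13th integer lands in an occupied pair, forcing a sum of 27.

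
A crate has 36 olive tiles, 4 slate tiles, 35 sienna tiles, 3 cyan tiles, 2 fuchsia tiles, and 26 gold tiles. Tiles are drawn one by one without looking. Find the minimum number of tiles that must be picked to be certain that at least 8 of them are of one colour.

31

An adversary could hand out at most 7 tiles per colour (slate, cyan, fuchsia run out sooner): 7 + 4 + 7 + 3 + 2 + 7 = 30 tiles and still no colour has 8.
Pigeonhole: one more tile lands in a colour already at 7, so 31 draws are enough and 30 are not.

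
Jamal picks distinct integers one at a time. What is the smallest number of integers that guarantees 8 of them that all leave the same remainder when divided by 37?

260

The 37 residue classes mod 37 are the pigeonholes.
With 259 integers one could put 7 in each residue class and have no class reach 8.
The 260th integer pushes some class to 8, so 37·7 + 1 = 260.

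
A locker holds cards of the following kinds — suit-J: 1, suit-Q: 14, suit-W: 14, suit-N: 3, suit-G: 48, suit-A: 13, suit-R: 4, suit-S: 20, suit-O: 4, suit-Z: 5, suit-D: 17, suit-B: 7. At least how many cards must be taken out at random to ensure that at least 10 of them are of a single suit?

An adversary could hand out at most 9 cards per suit (6 suits run out sooner): 1 + 9 + 9 + 3 + 9 + 9 + 4 + 9 + 4 + 5 + 9 + 7 = 78 cards and still no suit has 10.
By the pigeonhole principle, one more card lands in a suit already at 9, so 79 draws are enough and 78 are not.

79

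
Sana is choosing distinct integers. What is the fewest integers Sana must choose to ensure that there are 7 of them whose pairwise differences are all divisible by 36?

Integers whose pairwise differences are multiples of 36 are exactly those sharing a remainder mod 36. Pigeonhole: the 36 residue classes mod 36 are the pigeonholes.
With 216 integers one could put 6 in each residue class and have no class reach 7.
The 217th integer pushes some class to 7, so 36·6 + 1 = 217.

217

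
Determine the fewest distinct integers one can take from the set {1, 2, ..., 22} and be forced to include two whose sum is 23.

12

Two chosen integers sum to 23 exactly when both halves of some pair {x, 23−x} with 1 ≤ x ≤ 23−x ≤ 22 are chosen — 11 such pairs.
Every element belongs to one of those pairs, so the worst case picks one from each: 11 integers.
The 12th integer has to be the second member of some pair, so 11 + 1 = 12.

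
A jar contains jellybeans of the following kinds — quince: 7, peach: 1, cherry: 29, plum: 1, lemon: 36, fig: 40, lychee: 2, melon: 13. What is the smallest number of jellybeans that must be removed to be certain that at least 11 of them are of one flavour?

Pigeonhole: put each drawn jellybean into a box by flavour. The largest draw with every box below 11 takes min(count, 10) from each flavour; flavours with fewer than 10 contribute all they have.
Σ min(cᵢ, 10) = 7 + 1 + 10 + 1 + 10 + 10 + 2 + 10 = 51.
Draw number 51 + 1 = 52 must push one box to 11.

52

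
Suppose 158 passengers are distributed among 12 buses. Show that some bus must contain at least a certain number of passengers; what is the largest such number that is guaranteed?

14

Pigeonhole: the 12 buses are the holes and the 158 passengers are the pigeons.
If every bus held at most 13 passengers, the total would be at most 12 × 13 = 156, which is less than 158.
So some bus holds at least ⌈158/12⌉ = 14 passengers.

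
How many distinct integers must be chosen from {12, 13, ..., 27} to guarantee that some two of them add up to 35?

A set avoiding the sum 35 can contain at most one of each pair {x, 35−x}, plus the 4 elements whose complement lies outside the range.
The integers 18, …, 27 (10 of them) are such a set: any two sum to at least 18+19 = 37 > 35.
By the pigeonhole principle, any 11th integer completes one of the 6 pairs, so 11 choices force a sum of 35.

11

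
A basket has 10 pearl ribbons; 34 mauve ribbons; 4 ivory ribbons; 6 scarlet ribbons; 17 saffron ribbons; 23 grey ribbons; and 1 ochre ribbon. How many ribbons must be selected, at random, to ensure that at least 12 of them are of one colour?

Pigeonhole: put each drawn ribbon into a box by colour. The largest draw with every box below 12 takes min(count, 11) from each colour; colours with fewer than 11 contribute all they have.
Σ min(cᵢ, 11) = 10 + 11 + 4 + 6 + 11 + 11 + 1 = 54.
Draw number 54 + 1 = 55 must push one box to 12.

55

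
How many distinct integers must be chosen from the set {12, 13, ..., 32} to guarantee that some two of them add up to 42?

A set avoiding the sum 42 can contain at most one of each pair {x, 42−x}, plus the 3 elements whose complement lies outside the range or equal to its own complement.
The integers 21, …, 32 (12 of them) are such a set: any two sum to at least 21+22 = 43 > 42.
Any 13th integer completes one of the 9 pairs, so 13 choices force a sum of 42.

13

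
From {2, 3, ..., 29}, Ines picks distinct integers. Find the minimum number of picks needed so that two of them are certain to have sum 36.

A set avoiding the sum 36 can contain at most one of each pair {x, 36−x}, plus the 6 elements whose complement lies outside the range or equal to its own complement.
The integers 2, …, 18 (17 of them) are such a set: any two sum to at least 2+3 = 5 and at most 17+18 = 35 < 36.
Pigeonhole: any 18th integer completes one of the 11 pairs, so 18 choices force a sum of 36.

18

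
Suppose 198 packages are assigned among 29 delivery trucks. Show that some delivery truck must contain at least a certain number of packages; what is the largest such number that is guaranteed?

7

By pigeonhole, the 29 delivery trucks are the holes and the 198 packages are the pigeons.
If every delivery truck held at most 6 packages, the total would be at most 29 × 6 = 174, which is less than 198.
So some delivery truck holds at least ⌈198/29⌉ = 7 packages.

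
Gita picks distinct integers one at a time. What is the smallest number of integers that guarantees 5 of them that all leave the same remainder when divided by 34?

137

By the pigeonhole principle, the 34 residue classes mod 34 are the pigeonholes.
With 136 integers one could put 4 in each residue class and have no class reach 5.
The 137th integer pushes some class to 5, so 34·4 + 1 = 137.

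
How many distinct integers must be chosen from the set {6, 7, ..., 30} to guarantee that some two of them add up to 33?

15

A set avoiding the sum 33 can contain at most one of each pair {x, 33−x}, plus the 3 elements whose complement lies outside the range.
The integers 17, …, 30 (14 of them) are such a set: any two sum to at least 17+18 = 35 > 33.
By the pigeonhole principle, any 15th integer completes one of the 11 pairs, so 15 choices force a sum of 33.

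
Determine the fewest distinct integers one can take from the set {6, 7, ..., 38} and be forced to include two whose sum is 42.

19

Group the elements by complementary pair {x, 42−x}: {6,36}, {7,35}, {8,34}, …, giving 15 two-element pairs, the single value 21 (it cannot pair with itself since the integers are distinct), and 2 integers whose partner 42−x falls outside [6,38].
Treating each of those 18 groups as a pigeonhole, one can pick one integer per group — 18 integers — with no two summing to 42.
The 19th integer lands in an occupied pair, forcing a sum of 42.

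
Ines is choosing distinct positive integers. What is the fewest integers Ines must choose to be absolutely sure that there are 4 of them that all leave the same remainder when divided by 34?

By the pigeonhole principle, the 34 residue classes mod 34 are the pigeonholes.
With 102 integers one could put 3 in each residue class and have no class reach 4.
The 103rd integer pushes some class to 4, so 34·3 + 1 = 103.

103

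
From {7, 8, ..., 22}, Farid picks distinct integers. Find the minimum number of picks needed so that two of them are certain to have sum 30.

A set avoiding the sum 30 can contain at most one of each pair {x, 30−x}, plus the 2 elements whose complement lies outside the range or equal to its own complement.
The integers 7, …, 15 (9 of them) are such a set: any two sum to at least 7+8 = 15 and at most 14+15 = 29 < 30.
By pigeonhole, any 10th integer completes one of the 7 pairs, so 10 choices force a sum of 30.

10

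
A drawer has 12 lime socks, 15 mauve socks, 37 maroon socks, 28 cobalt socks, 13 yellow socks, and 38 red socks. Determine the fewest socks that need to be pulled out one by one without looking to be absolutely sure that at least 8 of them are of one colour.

43

Pigeonhole: the 6 colours are the holes; the socks drawn are the pigeons.
To avoid 8 of any one colour, the worst case takes at most 7 of each colour.
That gives 7 + 7 + 7 + 7 + 7 + 7 = 42 socks with no colour reaching 8.
The next sock forces some colour to 8, so 42 + 1 = 43.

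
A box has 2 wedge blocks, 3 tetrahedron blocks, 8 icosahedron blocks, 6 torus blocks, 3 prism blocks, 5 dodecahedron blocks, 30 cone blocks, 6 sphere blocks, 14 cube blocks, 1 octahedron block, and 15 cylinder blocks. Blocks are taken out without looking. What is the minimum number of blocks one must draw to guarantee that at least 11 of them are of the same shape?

By the pigeonhole principle, put each drawn block into a box by shape. The largest draw with every box below 11 takes min(count, 10) from each shape; shapes with fewer than 10 contribute all they have.
Σ min(cᵢ, 10) = 2 + 3 + 8 + 6 + 3 + 5 + 10 + 6 + 10 + 1 + 10 = 64.
Draw number 64 + 1 = 65 must push one box to 11.

65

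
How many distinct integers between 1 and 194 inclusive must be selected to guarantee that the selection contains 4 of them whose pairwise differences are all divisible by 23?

Integers whose pairwise differences are multiples of 23 are exactly those sharing a remainder mod 23. The 23 residue classes mod 23 are the pigeonholes.
With 69 integers one could put 3 in each residue class and have no class reach 4.
The 70th integer pushes some class to 4, so 23·3 + 1 = 70.

70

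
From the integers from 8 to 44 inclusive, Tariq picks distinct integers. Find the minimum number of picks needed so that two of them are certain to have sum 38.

27

Two chosen integers sum to 38 exactly when both halves of some pair {x, 38−x} with 8 ≤ x ≤ 38−x ≤ 30 are chosen — 11 such pairs.
The remaining 15 elements (those with no distinct partner in range) can never complete a 38-sum, so the worst case takes all of them and one from each pair: 15 + 11 = 26.
The 27th integer has to be the second member of some pair, so 26 + 1 = 27.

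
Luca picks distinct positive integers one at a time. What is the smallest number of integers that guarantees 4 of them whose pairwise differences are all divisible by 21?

64

Integers whose pairwise differences are multiples of 21 are exactly those sharing a remainder mod 21. Pigeonhole: the 21 residue classes mod 21 are the pigeonholes.
With 63 integers one could put 3 in each residue class and have no class reach 4.
The 64th integer pushes some class to 4, so 21·3 + 1 = 64.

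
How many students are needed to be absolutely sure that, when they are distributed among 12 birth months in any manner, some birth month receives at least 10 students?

With 108 students one could put exactly 9 in each of the 12 birth months, and no birth month would reach 10.
By pigeonhole, one more student must land in a birth month that already has 9, giving it 10.
So 12 × 9 + 1 = 109 students are required.

109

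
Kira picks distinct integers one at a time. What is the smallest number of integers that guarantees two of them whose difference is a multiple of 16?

17

Integers whose pairwise differences are multiples of 16 are exactly those sharing a remainder mod 16. The 16 residue classes mod 16 are the pigeonholes.
With 16 integers one could put 1 in each residue class and have no class reach 2.
The 17th integer pushes some class to 2, so 16·1 + 1 = 17.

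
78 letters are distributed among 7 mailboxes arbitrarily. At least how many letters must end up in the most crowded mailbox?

12

By the pigeonhole principle, the 7 mailboxes are the holes and the 78 letters are the pigeons.
If every mailbox held at most 11 letters, the total would be at most 7 × 11 = 77, which is less than 78.
So some mailbox holds at least ⌈78/7⌉ = 12 letters.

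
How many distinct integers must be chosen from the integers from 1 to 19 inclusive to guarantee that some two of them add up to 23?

Two chosen integers sum to 23 exactly when both halves of some pair {x, 23−x} with 4 ≤ x ≤ 23−x ≤ 19 are chosen — 8 such pairs.
The remaining 3 elements (those with no distinct partner in range) can never complete a 23-sum, so the worst case takes all of them and one from each pair: 3 + 8 = 11.
By pigeonhole, the 12th integer has to be the second member of some pair, so 11 + 1 = 12.

12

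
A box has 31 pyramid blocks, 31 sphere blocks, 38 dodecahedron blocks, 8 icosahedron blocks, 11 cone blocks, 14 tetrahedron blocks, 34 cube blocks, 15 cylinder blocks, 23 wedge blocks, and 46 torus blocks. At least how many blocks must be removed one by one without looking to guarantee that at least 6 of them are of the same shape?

An adversary could hand out at most 5 blocks per shape: 5 + 5 + 5 + 5 + 5 + 5 + 5 + 5 + 5 + 5 = 50 blocks and still no shape has 6.
One more block lands in a shape already at 5, so 51 draws are enough and 50 are not.

51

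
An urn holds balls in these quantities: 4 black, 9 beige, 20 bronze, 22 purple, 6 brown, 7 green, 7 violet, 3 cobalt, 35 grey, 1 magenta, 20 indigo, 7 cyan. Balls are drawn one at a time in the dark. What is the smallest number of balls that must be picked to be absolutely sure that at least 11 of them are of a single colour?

85

An adversary could hand out at most 10 balls per colour (8 colours run out sooner): 4 + 9 + 10 + 10 + 6 + 7 + 7 + 3 + 10 + 1 + 10 + 7 = 84 balls and still no colour has 11.
One more ball lands in a colour already at 10, so 85 draws are enough and 84 are not.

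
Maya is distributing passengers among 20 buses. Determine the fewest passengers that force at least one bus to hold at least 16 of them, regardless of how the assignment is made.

With 300 passengers one could put exactly 15 in each of the 20 buses, and no bus would reach 16.
One more passenger must land in a bus that already has 15, giving it 16.
So 20 × 15 + 1 = 301 passengers are required.

301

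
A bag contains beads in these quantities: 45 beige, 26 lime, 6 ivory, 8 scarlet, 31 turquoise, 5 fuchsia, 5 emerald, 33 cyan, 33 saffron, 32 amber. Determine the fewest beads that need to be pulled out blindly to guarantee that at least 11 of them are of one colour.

85

An adversary could hand out at most 10 beads per colour (4 colours run out sooner): 10 + 10 + 6 + 8 + 10 + 5 + 5 + 10 + 10 + 10 = 84 beads and still no colour has 11.
Pigeonhole: one more bead lands in a colour already at 10, so 85 draws are enough and 84 are not.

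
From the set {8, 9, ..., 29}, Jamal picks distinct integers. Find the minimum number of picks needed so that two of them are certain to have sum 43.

15

A set avoiding the sum 43 can contain at most one of each pair {x, 43−x}, plus the 6 elements whose complement lies outside the range.
The integers 8, …, 21 (14 of them) are such a set: any two sum to at least 8+9 = 17 and at most 20+21 = 41 < 43.
By the pigeonhole principle, any 15th integer completes one of the 8 pairs, so 15 choices force a sum of 43.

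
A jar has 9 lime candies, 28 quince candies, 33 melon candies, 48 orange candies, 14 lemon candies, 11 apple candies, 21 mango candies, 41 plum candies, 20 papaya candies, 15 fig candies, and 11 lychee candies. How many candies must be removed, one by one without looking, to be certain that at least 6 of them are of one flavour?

Pigeonhole: put each drawn candy into a box by flavour. The largest draw with every box below 6 takes min(count, 5) from each flavour.
Σ min(cᵢ, 5) = 5 + 5 + 5 + 5 + 5 + 5 + 5 + 5 + 5 + 5 + 5 = 55.
Draw number 55 + 1 = 56 must push one box to 6.

56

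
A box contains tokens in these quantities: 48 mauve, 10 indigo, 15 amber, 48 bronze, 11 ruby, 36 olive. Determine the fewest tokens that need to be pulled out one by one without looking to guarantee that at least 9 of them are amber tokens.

In the worst case for collecting amber tokens, every non-amber token comes out first.
There are 48 + 10 + 48 + 11 + 36 = 153 non-amber tokens altogether.
After those, each further token must be amber, so 153 + 9 = 162 draws guarantee 9 amber tokens.

162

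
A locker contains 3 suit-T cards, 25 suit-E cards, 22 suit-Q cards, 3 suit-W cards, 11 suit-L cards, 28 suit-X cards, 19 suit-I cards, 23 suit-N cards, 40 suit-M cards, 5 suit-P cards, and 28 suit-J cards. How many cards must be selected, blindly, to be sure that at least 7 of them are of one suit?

By the pigeonhole principle, put each drawn card into a box by suit. The largest draw with every box below 7 takes min(count, 6) from each suit; suits with fewer than 6 contribute all they have.
Σ min(cᵢ, 6) = 3 + 6 + 6 + 3 + 6 + 6 + 6 + 6 + 6 + 5 + 6 = 59.
Draw number 59 + 1 = 60 must push one box to 7.

60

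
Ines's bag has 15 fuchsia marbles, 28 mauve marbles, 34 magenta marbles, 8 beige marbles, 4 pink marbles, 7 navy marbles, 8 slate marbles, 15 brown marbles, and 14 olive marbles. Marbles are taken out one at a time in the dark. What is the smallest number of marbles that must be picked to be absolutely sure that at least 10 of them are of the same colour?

73

An adversary could hand out at most 9 marbles per colour (4 colours run out sooner): 9 + 9 + 9 + 8 + 4 + 7 + 8 + 9 + 9 = 72 marbles and still no colour has 10.
By the pigeonhole principle, one more marble lands in a colour already at 9, so 73 draws are enough and 72 are not.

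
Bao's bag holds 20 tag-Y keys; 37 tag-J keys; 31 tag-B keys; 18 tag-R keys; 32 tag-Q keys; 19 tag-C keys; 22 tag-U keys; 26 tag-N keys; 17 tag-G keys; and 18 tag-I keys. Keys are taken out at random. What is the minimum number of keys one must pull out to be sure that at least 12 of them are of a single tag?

111

An adversary could hand out at most 11 keys per tag: 11 + 11 + 11 + 11 + 11 + 11 + 11 + 11 + 11 + 11 = 110 keys and still no tag has 12.
One more key lands in a tag already at 11, so 111 draws are enough and 110 are not.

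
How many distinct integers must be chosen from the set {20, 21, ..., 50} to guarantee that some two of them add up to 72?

A set avoiding the sum 72 can contain at most one of each pair {x, 72−x}, plus the 3 elements whose complement lies outside the range or equal to its own complement.
The integers 20, …, 36 (17 of them) are such a set: any two sum to at least 20+21 = 41 and at most 35+36 = 71 < 72.
Any 18th integer completes one of the 14 pairs, so 18 choices force a sum of 72.

18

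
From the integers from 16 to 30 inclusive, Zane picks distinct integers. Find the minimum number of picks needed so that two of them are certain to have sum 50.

11

Group the elements by complementary pair {x, 50−x}: {20,30}, {21,29}, {22,28}, …, giving 5 two-element pairs; the single value 25 (it cannot pair with itself since the integers are distinct); and 4 integers whose partner 50−x falls outside [16,30].
Treating each of those 10 groups as a pigeonhole, one can pick one integer per group — 10 integers — with no two summing to 50.
The 11th integer lands in an occupied pair, forcing a sum of 50.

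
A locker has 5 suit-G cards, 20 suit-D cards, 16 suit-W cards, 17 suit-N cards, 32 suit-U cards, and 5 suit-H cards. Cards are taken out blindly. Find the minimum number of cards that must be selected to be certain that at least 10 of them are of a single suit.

By pigeonhole, put each drawn card into a box by suit. The largest draw with every box below 10 takes min(count, 9) from each suit; suits with fewer than 9 contribute all they have.
Σ min(cᵢ, 9) = 5 + 9 + 9 + 9 + 9 + 5 = 46.
Draw number 46 + 1 = 47 must push one box to 10.

47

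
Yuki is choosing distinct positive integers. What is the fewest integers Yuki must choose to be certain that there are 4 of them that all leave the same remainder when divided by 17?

Pigeonhole: the 17 residue classes mod 17 are the pigeonholes.
With 51 integers one could put 3 in each residue class and have no class reach 4.
The 52nd integer pushes some class to 4, so 17·3 + 1 = 52.

52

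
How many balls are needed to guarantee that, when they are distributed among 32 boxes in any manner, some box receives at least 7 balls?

193

With 192 balls one could put exactly 6 in each of the 32 boxes, and no box would reach 7.
One more ball must land in a box that already has 6, giving it 7.
So 32 × 6 + 1 = 193 balls are required.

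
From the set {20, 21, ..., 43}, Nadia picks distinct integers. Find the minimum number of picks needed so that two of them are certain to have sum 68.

A set avoiding the sum 68 can contain at most one of each pair {x, 68−x}, plus the 6 elements whose complement lies outside the range or equal to its own complement.
The integers 20, …, 34 (15 of them) are such a set: any two sum to at least 20+21 = 41 and at most 33+34 = 67 < 68.
Any 16th integer completes one of the 9 pairs, so 16 choices force a sum of 68.

16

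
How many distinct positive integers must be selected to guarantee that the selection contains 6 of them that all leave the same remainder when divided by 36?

181

By pigeonhole, the 36 residue classes mod 36 are the pigeonholes.
With 180 integers one could put 5 in each residue class and have no class reach 6.
The 181st integer pushes some class to 6, so 36·5 + 1 = 181.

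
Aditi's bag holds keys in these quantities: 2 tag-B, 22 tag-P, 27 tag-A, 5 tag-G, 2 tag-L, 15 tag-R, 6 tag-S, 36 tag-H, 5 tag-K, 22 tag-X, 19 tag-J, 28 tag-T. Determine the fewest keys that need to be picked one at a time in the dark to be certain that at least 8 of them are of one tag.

70

An adversary could hand out at most 7 keys per tag (5 tags run out sooner): 2 + 7 + 7 + 5 + 2 + 7 + 6 + 7 + 5 + 7 + 7 + 7 = 69 keys and still no tag has 8.
By the pigeonhole principle, one more key lands in a tag already at 7, so 70 draws are enough and 69 are not.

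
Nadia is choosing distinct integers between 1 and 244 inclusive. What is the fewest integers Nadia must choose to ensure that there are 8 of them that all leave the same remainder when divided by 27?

190

By the pigeonhole principle, the 27 residue classes mod 27 are the pigeonholes.
With 189 integers one could put 7 in each residue class and have no class reach 8.
The 190th integer pushes some class to 8, so 27·7 + 1 = 190.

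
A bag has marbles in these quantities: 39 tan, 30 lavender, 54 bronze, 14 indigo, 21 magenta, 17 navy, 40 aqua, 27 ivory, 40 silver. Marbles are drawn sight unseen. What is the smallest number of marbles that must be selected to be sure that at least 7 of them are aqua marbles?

249

In the worst case for collecting aqua marbles, every non-aqua marble comes out first.
There are 39 + 30 + 54 + 14 + 21 + 17 + 27 + 40 = 242 non-aqua marbles altogether.
After those, each further marble must be aqua, so 242 + 7 = 249 draws guarantee 7 aqua marbles.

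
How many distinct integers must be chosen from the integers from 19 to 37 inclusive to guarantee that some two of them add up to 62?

14

A set avoiding the sum 62 can contain at most one of each pair {x, 62−x}, plus the 7 elements whose complement lies outside the range or equal to its own complement.
The integers 19, …, 31 (13 of them) are such a set: any two sum to at least 19+20 = 39 and at most 30+31 = 61 < 62.
By the pigeonhole principle, any 14th integer completes one of the 6 pairs, so 14 choices force a sum of 62.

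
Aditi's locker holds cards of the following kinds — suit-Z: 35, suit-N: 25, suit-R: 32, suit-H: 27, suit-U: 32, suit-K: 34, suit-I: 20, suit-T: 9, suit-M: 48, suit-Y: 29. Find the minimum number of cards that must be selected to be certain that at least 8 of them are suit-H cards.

In the worst case for collecting suit-H cards, every non-suit-H card comes out first.
There are 35 + 25 + 32 + 32 + 34 + 20 + 9 + 48 + 29 = 264 non-suit-H cards altogether.
After those, each further card must be suit-H, so 264 + 8 = 272 draws guarantee 8 suit-H cards.

272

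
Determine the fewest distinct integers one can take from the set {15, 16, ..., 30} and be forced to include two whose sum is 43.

10

A set avoiding the sum 43 can contain at most one of each pair {x, 43−x}, plus the 2 elements whose complement lies outside the range.
The integers 22, …, 30 (9 of them) are such a set: any two sum to at least 22+23 = 45 > 43.
By the pigeonhole principle, any 10th integer completes one of the 7 pairs, so 10 choices force a sum of 43.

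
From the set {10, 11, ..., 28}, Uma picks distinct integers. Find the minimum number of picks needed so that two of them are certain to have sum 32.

14

Group the elements by complementary pair {x, 32−x}: {10,22}, {11,21}, {12,20}, …, giving 6 two-element pairs; the single value 16 (it cannot pair with itself since the integers are distinct); and 6 integers whose partner 32−x falls outside [10,28].
Treating each of those 13 groups as a pigeonhole, one can pick one integer per group — 13 integers — with no two summing to 32.
The 14th integer lands in an occupied pair, forcing a sum of 32.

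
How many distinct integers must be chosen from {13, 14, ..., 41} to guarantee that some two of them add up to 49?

Group the elements by complementary pair {x, 49−x}: {13,36}, {14,35}, {15,34}, …, giving 12 two-element pairs and 5 integers whose partner 49−x falls outside [13,41].
Treating each of those 17 groups as a pigeonhole, one can pick one integer per group — 17 integers — with no two summing to 49.
The 18th integer lands in an occupied pair, forcing a sum of 49.

18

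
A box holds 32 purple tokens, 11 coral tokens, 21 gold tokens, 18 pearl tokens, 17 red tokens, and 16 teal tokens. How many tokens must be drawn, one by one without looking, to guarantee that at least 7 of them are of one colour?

An adversary could hand out at most 6 tokens per colour: 6 + 6 + 6 + 6 + 6 + 6 = 36 tokens and still no colour has 7.
By the pigeonhole principle, one more token lands in a colour already at 6, so 37 draws are enough and 36 are not.

37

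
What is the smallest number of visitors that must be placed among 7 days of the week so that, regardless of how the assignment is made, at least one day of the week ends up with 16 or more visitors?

With 105 visitors one could put exactly 15 in each of the 7 days of the week, and no day of the week would reach 16.
Pigeonhole: one more visitor must land in a day of the week that already has 15, giving it 16.
So 7 × 15 + 1 = 106 visitors are required.

106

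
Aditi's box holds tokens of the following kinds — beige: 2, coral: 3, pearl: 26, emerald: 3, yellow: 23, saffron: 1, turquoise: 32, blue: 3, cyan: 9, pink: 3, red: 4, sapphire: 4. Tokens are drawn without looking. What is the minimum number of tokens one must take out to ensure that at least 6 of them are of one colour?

By pigeonhole, put each drawn token into a box by colour. The largest draw with every box below 6 takes min(count, 5) from each colour; colours with fewer than 5 contribute all they have.
Σ min(cᵢ, 5) = 2 + 3 + 5 + 3 + 5 + 1 + 5 + 3 + 5 + 3 + 4 + 4 = 43.
Draw number 43 + 1 = 44 must push one box to 6.

44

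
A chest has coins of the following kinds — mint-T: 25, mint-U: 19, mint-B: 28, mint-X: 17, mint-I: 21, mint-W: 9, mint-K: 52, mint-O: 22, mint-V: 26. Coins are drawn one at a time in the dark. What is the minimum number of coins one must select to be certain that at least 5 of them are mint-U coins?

205

In the worst case for collecting mint-U coins, every non-mint-U coin comes out first.
There are 25 + 28 + 17 + 21 + 9 + 52 + 22 + 26 = 200 non-mint-U coins altogether.
After those, each further coin must be mint-U, so 200 + 5 = 205 draws guarantee 5 mint-U coins.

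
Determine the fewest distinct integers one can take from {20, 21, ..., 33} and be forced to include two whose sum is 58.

11

Group the elements by complementary pair {x, 58−x}: {25,33}, {26,32}, {27,31}, …, giving 4 two-element pairs, the single value 29 (it cannot pair with itself since the integers are distinct), and 5 integers whose partner 58−x falls outside [20,33].
Treating each of those 10 groups as a pigeonhole, one can pick one integer per group — 10 integers — with no two summing to 58.
The 11th integer lands in an occupied pair, forcing a sum of 58.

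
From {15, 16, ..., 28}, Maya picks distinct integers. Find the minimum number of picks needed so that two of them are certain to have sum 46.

Group the elements by complementary pair {x, 46−x}: {18,28}, {19,27}, {20,26}, …, giving 5 two-element pairs; the single value 23 (it cannot pair with itself since the integers are distinct); and 3 integers whose partner 46−x falls outside [15,28].
By the pigeonhole principle, treating each of those 9 groups as a pigeonhole, one can pick one integer per group — 9 integers — with no two summing to 46.
The 10th integer lands in an occupied pair, forcing a sum of 46.

10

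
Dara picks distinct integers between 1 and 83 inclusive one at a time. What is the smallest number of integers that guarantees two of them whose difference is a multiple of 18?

19

Integers whose pairwise differences are multiples of 18 are exactly those sharing a remainder mod 18. The 18 residue classes mod 18 are the pigeonholes.
With 18 integers one could put 1 in each residue class and have no class reach 2.
The 19th integer pushes some class to 2, so 18·1 + 1 = 19.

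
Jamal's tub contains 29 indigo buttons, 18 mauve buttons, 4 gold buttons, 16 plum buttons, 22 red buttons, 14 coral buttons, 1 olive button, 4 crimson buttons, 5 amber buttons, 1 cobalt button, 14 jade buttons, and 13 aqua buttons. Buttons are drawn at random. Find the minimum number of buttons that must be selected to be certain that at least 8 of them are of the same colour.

65

The 12 colours are the holes; the buttons drawn are the pigeons.
To avoid 8 of any one colour, the worst case takes at most 7 of each colour, or every button of a colour that has fewer than 7.
That gives 7 + 7 + 4 + 7 + 7 + 7 + 1 + 4 + 5 + 1 + 7 + 7 = 64 buttons with no colour reaching 8.
The next button forces some colour to 8, so 64 + 1 = 65.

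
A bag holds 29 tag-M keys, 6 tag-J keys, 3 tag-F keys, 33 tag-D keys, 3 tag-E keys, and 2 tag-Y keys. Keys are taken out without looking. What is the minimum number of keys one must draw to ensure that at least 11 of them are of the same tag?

An adversary could hand out at most 10 keys per tag (4 tags run out sooner): 10 + 6 + 3 + 10 + 3 + 2 = 34 keys and still no tag has 11.
Pigeonhole: one more key lands in a tag already at 10, so 35 draws are enough and 34 are not.

35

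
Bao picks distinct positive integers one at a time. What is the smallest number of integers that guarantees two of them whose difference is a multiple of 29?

30

Integers whose pairwise differences are multiples of 29 are exactly those sharing a remainder mod 29. By pigeonhole, the 29 residue classes mod 29 are the pigeonholes.
With 29 integers one could put 1 in each residue class and have no class reach 2.
The 30th integer pushes some class to 2, so 29·1 + 1 = 30.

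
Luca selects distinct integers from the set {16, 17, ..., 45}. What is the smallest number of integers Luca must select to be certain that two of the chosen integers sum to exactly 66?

19

Group the elements by complementary pair {x, 66−x}: {21,45}, {22,44}, {23,43}, …, giving 12 two-element pairs; the single value 33 (it cannot pair with itself since the integers are distinct); and 5 integers whose partner 66−x falls outside [16,45].
By pigeonhole, treating each of those 18 groups as a pigeonhole, one can pick one integer per group — 18 integers — with no two summing to 66.
The 19th integer lands in an occupied pair, forcing a sum of 66.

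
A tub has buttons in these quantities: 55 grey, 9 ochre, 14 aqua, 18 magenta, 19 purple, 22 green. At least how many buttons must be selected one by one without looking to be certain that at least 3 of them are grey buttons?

In the worst case for collecting grey buttons, every non-grey button comes out first.
There are 9 + 14 + 18 + 19 + 22 = 82 non-grey buttons altogether.
After those, each further button must be grey, so 82 + 3 = 85 draws guarantee 3 grey buttons.

85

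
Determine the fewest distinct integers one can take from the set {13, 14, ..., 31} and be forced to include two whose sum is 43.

Group the elements by complementary pair {x, 43−x}: {13,30}, {14,29}, {15,28}, …, giving 9 two-element pairs and 1 integer whose partner 43−x falls outside [13,31].
By the pigeonhole principle, treating each of those 10 groups as a pigeonhole, one can pick one integer per group — 10 integers — with no two summing to 43.
The 11th integer lands in an occupied pair, forcing a sum of 43.

11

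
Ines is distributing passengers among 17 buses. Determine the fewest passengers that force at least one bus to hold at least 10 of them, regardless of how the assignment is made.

With 153 passengers one could put exactly 9 in each of the 17 buses, and no bus would reach 10.
One more passenger must land in a bus that already has 9, giving it 10.
So 17 × 9 + 1 = 154 passengers are required.

154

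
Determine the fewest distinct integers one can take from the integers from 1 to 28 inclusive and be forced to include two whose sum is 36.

19

Two chosen integers sum to 36 exactly when both halves of some pair {x, 36−x} with 8 ≤ x ≤ 36−x ≤ 28 are chosen — 10 such pairs.
The remaining 8 elements (those with no distinct partner in range) can never complete a 36-sum, so the worst case takes all of them and one from each pair: 8 + 10 = 18.
Pigeonhole: the 19th integer has to be the second member of some pair, so 18 + 1 = 19.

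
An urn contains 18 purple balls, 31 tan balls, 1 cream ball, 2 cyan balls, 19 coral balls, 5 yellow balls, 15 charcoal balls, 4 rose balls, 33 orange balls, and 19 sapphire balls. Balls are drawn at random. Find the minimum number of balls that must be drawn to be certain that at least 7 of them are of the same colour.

49

An adversary could hand out at most 6 balls per colour (4 colours run out sooner): 6 + 6 + 1 + 2 + 6 + 5 + 6 + 4 + 6 + 6 = 48 balls and still no colour has 7.
One more ball lands in a colour already at 6, so 49 draws are enough and 48 are not.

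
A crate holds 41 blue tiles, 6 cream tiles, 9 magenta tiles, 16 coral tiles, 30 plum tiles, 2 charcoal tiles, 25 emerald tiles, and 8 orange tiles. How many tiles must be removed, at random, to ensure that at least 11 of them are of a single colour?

66

An adversary could hand out at most 10 tiles per colour (4 colours run out sooner): 10 + 6 + 9 + 10 + 10 + 2 + 10 + 8 = 65 tiles and still no colour has 11.
One more tile lands in a colour already at 10, so 66 draws are enough and 65 are not.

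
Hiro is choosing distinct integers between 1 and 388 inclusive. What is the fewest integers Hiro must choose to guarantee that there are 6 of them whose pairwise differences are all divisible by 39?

196

Integers whose pairwise differences are multiples of 39 are exactly those sharing a remainder mod 39. By the pigeonhole principle, the 39 residue classes mod 39 are the pigeonholes.
With 195 integers one could put 5 in each residue class and have no class reach 6.
The 196th integer pushes some class to 6, so 39·5 + 1 = 196.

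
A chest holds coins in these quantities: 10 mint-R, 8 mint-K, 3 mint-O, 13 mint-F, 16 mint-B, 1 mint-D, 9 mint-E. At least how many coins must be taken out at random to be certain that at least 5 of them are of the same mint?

25

The 7 mints are the holes; the coins drawn are the pigeons.
To avoid 5 of any one mint, the worst case takes at most 4 of each mint, or every coin of a mint that has fewer than 4.
That gives 4 + 4 + 3 + 4 + 4 + 1 + 4 = 24 coins with no mint reaching 5.
The next coin forces some mint to 5, so 24 + 1 = 25.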